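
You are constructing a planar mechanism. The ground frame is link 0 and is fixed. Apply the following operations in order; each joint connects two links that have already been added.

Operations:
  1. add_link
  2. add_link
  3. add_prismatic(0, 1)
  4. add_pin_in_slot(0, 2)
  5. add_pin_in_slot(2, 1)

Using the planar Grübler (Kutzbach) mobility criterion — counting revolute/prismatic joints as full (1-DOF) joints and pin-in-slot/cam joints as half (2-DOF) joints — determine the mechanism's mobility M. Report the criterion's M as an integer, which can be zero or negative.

L=1 J1=0 J2=0
add link → L=2 J1=0 J2=0
add link → L=3 J1=0 J2=0
P@0,1 dof=1 J1 → L=3 J1=1 J2=0
PS@0,2 dof=2 J2 → L=3 J1=1 J2=1
PS@2,1 dof=2 J2 → L=3 J1=1 J2=2
M=3(L−1)−2J1−J2=3·2−2·1−2=2

M = 2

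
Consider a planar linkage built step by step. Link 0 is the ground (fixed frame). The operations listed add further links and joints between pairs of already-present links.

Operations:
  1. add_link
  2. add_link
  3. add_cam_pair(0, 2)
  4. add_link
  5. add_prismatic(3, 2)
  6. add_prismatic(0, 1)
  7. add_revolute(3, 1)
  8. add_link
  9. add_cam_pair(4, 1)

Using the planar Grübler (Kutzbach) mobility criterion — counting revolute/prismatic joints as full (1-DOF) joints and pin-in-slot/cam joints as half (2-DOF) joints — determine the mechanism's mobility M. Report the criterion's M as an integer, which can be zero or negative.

M = 4

(L,J1,J2)=(1,0,0); link0 fixed
link1: (2,0,0)
link2: (3,0,0)
C 0-2 [J2]: (3,0,1)
link3: (4,0,1)
P 3-2 [J1]: (4,1,1)
P 0-1 [J1]: (4,2,1)
R 3-1 [J1]: (4,3,1)
link4: (5,3,1)
C 4-1 [J2]: (5,3,2)
Grübler: 3·4 − 2·3 − 2 = 4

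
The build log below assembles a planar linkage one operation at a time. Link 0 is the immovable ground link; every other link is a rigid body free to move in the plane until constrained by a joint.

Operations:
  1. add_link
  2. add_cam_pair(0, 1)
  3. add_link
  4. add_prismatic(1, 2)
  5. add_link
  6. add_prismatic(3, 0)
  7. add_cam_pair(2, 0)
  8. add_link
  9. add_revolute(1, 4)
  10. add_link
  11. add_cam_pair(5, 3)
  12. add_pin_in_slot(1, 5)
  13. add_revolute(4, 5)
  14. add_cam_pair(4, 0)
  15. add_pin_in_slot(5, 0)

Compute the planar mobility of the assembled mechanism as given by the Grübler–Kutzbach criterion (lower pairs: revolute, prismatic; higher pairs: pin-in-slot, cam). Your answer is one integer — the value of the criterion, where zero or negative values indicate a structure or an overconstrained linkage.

link 0 = ground. State L|J1|J2 = 1|0|0
+link1  2|0|0
C(0,1) f=2→J2  2|0|1
+link2  3|0|1
P(1,2) f=1→J1  3|1|1
+link3  4|1|1
P(3,0) f=1→J1  4|2|1
C(2,0) f=2→J2  4|2|2
+link4  5|2|2
R(1,4) f=1→J1  5|3|2
+link5  6|3|2
C(5,3) f=2→J2  6|3|3
PS(1,5) f=2→J2  6|3|4
R(4,5) f=1→J1  6|4|4
C(4,0) f=2→J2  6|4|5
PS(5,0) f=2→J2  6|4|6
M = 3(6−1)−2·4−6 = 15−8−6 = 1

M = 1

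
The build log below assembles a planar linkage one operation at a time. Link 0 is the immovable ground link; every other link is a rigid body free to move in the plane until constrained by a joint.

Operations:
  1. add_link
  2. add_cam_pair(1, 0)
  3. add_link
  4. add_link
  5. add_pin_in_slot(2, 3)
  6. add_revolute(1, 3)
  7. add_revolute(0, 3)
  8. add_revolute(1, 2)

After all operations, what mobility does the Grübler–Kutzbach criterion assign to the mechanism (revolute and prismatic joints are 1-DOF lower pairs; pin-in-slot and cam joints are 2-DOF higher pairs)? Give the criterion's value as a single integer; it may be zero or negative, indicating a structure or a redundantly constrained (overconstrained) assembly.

M = 1

link 0 = ground. State L|J1|J2 = 1|0|0
+link1  2|0|0
C(1,0) f=2→J2  2|0|1
+link2  3|0|1
+link3  4|0|1
PS(2,3) f=2→J2  4|0|2
R(1,3) f=1→J1  4|1|2
R(0,3) f=1→J1  4|2|2
R(1,2) f=1→J1  4|3|2
M = 3(4−1)−2·3−2 = 9−6−2 = 1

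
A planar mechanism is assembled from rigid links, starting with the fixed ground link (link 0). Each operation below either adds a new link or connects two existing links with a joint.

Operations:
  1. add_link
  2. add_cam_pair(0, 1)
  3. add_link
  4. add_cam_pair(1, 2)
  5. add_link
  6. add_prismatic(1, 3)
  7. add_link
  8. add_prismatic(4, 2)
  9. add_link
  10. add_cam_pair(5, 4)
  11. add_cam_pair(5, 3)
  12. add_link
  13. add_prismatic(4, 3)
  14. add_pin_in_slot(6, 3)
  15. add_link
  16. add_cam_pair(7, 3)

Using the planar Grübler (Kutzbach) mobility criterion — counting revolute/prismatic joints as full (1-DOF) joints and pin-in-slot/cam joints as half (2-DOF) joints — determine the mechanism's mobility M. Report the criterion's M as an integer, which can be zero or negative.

(L,J1,J2)=(1,0,0); link0 fixed
link1: (2,0,0)
C 0-1 [J2]: (2,0,1)
link2: (3,0,1)
C 1-2 [J2]: (3,0,2)
link3: (4,0,2)
P 1-3 [J1]: (4,1,2)
link4: (5,1,2)
P 4-2 [J1]: (5,2,2)
link5: (6,2,2)
C 5-4 [J2]: (6,2,3)
C 5-3 [J2]: (6,2,4)
link6: (7,2,4)
P 4-3 [J1]: (7,3,4)
PS 6-3 [J2]: (7,3,5)
link7: (8,3,5)
C 7-3 [J2]: (8,3,6)
Grübler: 3·7 − 2·3 − 6 = 9

M = 9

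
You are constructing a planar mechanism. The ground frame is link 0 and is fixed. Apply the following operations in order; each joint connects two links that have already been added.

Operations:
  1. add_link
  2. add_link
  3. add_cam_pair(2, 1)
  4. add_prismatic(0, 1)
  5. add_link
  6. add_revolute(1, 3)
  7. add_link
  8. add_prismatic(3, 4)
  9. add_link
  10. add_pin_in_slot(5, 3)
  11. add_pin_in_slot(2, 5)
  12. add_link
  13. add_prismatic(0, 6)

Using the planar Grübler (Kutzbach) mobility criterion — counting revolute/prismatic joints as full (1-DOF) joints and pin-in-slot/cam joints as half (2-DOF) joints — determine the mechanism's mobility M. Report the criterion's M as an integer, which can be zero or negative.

M = 7

[1;0;0] (link 0 is ground)
L+ [2;0;0]
L+ [3;0;0]
C(2,1)∈J2 [3;0;1]
P(0,1)∈J1 [3;1;1]
L+ [4;1;1]
R(1,3)∈J1 [4;2;1]
L+ [5;2;1]
P(3,4)∈J1 [5;3;1]
L+ [6;3;1]
PS(5,3)∈J2 [6;3;2]
PS(2,5)∈J2 [6;3;3]
L+ [7;3;3]
P(0,6)∈J1 [7;4;3]
mobility = 18 − 8 − 3 = 7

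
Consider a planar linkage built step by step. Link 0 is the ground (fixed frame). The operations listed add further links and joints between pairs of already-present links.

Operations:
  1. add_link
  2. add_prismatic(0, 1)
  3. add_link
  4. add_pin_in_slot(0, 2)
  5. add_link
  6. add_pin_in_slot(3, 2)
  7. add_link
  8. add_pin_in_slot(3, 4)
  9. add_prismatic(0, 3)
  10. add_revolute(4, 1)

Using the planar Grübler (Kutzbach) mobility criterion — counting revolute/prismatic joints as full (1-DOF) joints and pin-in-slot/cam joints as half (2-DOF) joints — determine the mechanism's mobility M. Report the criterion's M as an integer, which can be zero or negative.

(L,J1,J2)=(1,0,0); link0 fixed
link1: (2,0,0)
P 0-1 [J1]: (2,1,0)
link2: (3,1,0)
PS 0-2 [J2]: (3,1,1)
link3: (4,1,1)
PS 3-2 [J2]: (4,1,2)
link4: (5,1,2)
PS 3-4 [J2]: (5,1,3)
P 0-3 [J1]: (5,2,3)
R 4-1 [J1]: (5,3,3)
Grübler: 3·4 − 2·3 − 3 = 3

M = 3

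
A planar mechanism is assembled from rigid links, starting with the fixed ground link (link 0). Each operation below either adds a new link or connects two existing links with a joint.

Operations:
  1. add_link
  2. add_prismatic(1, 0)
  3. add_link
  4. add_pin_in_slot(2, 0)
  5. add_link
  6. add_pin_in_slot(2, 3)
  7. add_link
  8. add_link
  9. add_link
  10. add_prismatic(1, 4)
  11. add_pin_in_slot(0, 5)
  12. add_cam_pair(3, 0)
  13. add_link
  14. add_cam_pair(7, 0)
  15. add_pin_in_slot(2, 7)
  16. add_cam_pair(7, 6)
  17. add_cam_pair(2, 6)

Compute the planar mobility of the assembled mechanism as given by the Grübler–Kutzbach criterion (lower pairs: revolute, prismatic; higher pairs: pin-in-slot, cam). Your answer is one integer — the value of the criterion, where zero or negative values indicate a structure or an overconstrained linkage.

M = 9

L=1 J1=0 J2=0
add link → L=2 J1=0 J2=0
P@1,0 dof=1 J1 → L=2 J1=1 J2=0
add link → L=3 J1=1 J2=0
PS@2,0 dof=2 J2 → L=3 J1=1 J2=1
add link → L=4 J1=1 J2=1
PS@2,3 dof=2 J2 → L=4 J1=1 J2=2
add link → L=5 J1=1 J2=2
add link → L=6 J1=1 J2=2
add link → L=7 J1=1 J2=2
P@1,4 dof=1 J1 → L=7 J1=2 J2=2
PS@0,5 dof=2 J2 → L=7 J1=2 J2=3
C@3,0 dof=2 J2 → L=7 J1=2 J2=4
add link → L=8 J1=2 J2=4
C@7,0 dof=2 J2 → L=8 J1=2 J2=5
PS@2,7 dof=2 J2 → L=8 J1=2 J2=6
C@7,6 dof=2 J2 → L=8 J1=2 J2=7
C@2,6 dof=2 J2 → L=8 J1=2 J2=8
M=3(L−1)−2J1−J2=3·7−2·2−8=9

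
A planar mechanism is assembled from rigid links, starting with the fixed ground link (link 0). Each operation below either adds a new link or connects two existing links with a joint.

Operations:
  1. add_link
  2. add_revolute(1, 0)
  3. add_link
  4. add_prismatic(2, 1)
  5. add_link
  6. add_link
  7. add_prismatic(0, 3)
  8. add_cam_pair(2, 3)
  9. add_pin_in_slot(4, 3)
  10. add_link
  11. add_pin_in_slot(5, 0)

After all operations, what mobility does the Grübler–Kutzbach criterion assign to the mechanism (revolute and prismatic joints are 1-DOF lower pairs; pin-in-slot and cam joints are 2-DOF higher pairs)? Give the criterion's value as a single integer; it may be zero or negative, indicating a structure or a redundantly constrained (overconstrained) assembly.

M = 6

[1;0;0] (link 0 is ground)
L+ [2;0;0]
R(1,0)∈J1 [2;1;0]
L+ [3;1;0]
P(2,1)∈J1 [3;2;0]
L+ [4;2;0]
L+ [5;2;0]
P(0,3)∈J1 [5;3;0]
C(2,3)∈J2 [5;3;1]
PS(4,3)∈J2 [5;3;2]
L+ [6;3;2]
PS(5,0)∈J2 [6;3;3]
mobility = 15 − 6 − 3 = 6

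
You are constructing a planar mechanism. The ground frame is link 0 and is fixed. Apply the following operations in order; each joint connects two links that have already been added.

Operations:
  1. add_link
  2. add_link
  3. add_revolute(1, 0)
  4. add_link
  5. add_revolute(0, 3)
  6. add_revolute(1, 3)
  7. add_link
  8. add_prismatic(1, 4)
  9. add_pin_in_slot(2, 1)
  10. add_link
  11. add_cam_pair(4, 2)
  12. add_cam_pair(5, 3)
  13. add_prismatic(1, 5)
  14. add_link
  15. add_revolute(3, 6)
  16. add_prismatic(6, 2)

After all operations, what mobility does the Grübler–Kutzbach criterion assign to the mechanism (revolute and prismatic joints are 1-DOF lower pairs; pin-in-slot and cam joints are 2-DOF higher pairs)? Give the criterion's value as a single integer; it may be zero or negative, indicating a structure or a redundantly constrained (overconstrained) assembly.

M = 1

L=1 J1=0 J2=0
add link → L=2 J1=0 J2=0
add link → L=3 J1=0 J2=0
R@1,0 dof=1 J1 → L=3 J1=1 J2=0
add link → L=4 J1=1 J2=0
R@0,3 dof=1 J1 → L=4 J1=2 J2=0
R@1,3 dof=1 J1 → L=4 J1=3 J2=0
add link → L=5 J1=3 J2=0
P@1,4 dof=1 J1 → L=5 J1=4 J2=0
PS@2,1 dof=2 J2 → L=5 J1=4 J2=1
add link → L=6 J1=4 J2=1
C@4,2 dof=2 J2 → L=6 J1=4 J2=2
C@5,3 dof=2 J2 → L=6 J1=4 J2=3
P@1,5 dof=1 J1 → L=6 J1=5 J2=3
add link → L=7 J1=5 J2=3
R@3,6 dof=1 J1 → L=7 J1=6 J2=3
P@6,2 dof=1 J1 → L=7 J1=7 J2=3
M=3(L−1)−2J1−J2=3·6−2·7−3=1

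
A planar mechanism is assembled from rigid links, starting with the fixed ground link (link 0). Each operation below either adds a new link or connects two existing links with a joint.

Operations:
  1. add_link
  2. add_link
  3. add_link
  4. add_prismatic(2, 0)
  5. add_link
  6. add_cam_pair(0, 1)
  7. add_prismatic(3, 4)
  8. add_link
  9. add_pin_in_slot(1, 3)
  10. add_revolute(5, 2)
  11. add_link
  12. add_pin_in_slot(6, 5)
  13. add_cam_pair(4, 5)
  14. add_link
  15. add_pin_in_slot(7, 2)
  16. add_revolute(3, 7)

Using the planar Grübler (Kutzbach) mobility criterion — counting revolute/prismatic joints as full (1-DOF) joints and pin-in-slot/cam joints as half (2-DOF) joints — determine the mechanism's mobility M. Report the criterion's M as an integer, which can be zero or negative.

(L,J1,J2)=(1,0,0); link0 fixed
link1: (2,0,0)
link2: (3,0,0)
link3: (4,0,0)
P 2-0 [J1]: (4,1,0)
link4: (5,1,0)
C 0-1 [J2]: (5,1,1)
P 3-4 [J1]: (5,2,1)
link5: (6,2,1)
PS 1-3 [J2]: (6,2,2)
R 5-2 [J1]: (6,3,2)
link6: (7,3,2)
PS 6-5 [J2]: (7,3,3)
C 4-5 [J2]: (7,3,4)
link7: (8,3,4)
PS 7-2 [J2]: (8,3,5)
R 3-7 [J1]: (8,4,5)
Grübler: 3·7 − 2·4 − 5 = 8

M = 8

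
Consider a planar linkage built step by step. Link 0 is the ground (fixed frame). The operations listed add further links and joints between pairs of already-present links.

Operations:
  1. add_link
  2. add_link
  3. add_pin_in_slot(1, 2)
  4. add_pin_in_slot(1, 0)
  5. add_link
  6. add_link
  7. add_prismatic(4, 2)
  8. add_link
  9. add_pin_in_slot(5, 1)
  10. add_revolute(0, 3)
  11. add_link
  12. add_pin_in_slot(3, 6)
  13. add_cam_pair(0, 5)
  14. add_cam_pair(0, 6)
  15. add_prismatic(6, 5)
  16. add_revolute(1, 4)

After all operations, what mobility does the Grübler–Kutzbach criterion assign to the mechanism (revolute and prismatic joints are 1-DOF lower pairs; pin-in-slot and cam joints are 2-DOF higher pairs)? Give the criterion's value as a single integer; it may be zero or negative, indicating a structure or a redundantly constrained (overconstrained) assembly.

L=1 J1=0 J2=0
add link → L=2 J1=0 J2=0
add link → L=3 J1=0 J2=0
PS@1,2 dof=2 J2 → L=3 J1=0 J2=1
PS@1,0 dof=2 J2 → L=3 J1=0 J2=2
add link → L=4 J1=0 J2=2
add link → L=5 J1=0 J2=2
P@4,2 dof=1 J1 → L=5 J1=1 J2=2
add link → L=6 J1=1 J2=2
PS@5,1 dof=2 J2 → L=6 J1=1 J2=3
R@0,3 dof=1 J1 → L=6 J1=2 J2=3
add link → L=7 J1=2 J2=3
PS@3,6 dof=2 J2 → L=7 J1=2 J2=4
C@0,5 dof=2 J2 → L=7 J1=2 J2=5
C@0,6 dof=2 J2 → L=7 J1=2 J2=6
P@6,5 dof=1 J1 → L=7 J1=3 J2=6
R@1,4 dof=1 J1 → L=7 J1=4 J2=6
M=3(L−1)−2J1−J2=3·6−2·4−6=4

M = 4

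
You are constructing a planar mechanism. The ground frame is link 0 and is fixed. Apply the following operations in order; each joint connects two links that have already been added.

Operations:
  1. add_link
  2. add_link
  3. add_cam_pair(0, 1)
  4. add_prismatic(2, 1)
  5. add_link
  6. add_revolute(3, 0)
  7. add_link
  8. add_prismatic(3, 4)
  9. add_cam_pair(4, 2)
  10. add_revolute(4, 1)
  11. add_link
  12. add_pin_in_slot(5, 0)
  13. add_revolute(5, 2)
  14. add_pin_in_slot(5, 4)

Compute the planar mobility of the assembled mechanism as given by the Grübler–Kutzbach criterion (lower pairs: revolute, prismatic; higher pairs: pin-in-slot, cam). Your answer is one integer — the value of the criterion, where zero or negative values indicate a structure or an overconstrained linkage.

M = 1

ground; <1,0,0>
#1 <2,0,0>
#2 <3,0,0>
C:0↔1 J2 <3,0,1>
P:2↔1 J1 <3,1,1>
#3 <4,1,1>
R:3↔0 J1 <4,2,1>
#4 <5,2,1>
P:3↔4 J1 <5,3,1>
C:4↔2 J2 <5,3,2>
R:4↔1 J1 <5,4,2>
#5 <6,4,2>
PS:5↔0 J2 <6,4,3>
R:5↔2 J1 <6,5,3>
PS:5↔4 J2 <6,5,4>
3×5 − 2×5 − 1×4 = 1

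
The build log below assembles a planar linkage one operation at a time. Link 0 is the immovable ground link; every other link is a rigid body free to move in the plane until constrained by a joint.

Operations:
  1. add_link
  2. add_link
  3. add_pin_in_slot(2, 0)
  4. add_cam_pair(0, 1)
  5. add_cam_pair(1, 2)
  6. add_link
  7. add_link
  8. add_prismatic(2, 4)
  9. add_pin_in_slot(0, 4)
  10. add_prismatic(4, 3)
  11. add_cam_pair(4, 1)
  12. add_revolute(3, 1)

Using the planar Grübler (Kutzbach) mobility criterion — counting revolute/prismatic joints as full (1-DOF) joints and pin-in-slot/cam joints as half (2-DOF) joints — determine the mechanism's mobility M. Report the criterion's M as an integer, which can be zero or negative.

(L,J1,J2)=(1,0,0); link0 fixed
link1: (2,0,0)
link2: (3,0,0)
PS 2-0 [J2]: (3,0,1)
C 0-1 [J2]: (3,0,2)
C 1-2 [J2]: (3,0,3)
link3: (4,0,3)
link4: (5,0,3)
P 2-4 [J1]: (5,1,3)
PS 0-4 [J2]: (5,1,4)
P 4-3 [J1]: (5,2,4)
C 4-1 [J2]: (5,2,5)
R 3-1 [J1]: (5,3,5)
Grübler: 3·4 − 2·3 − 5 = 1

M = 1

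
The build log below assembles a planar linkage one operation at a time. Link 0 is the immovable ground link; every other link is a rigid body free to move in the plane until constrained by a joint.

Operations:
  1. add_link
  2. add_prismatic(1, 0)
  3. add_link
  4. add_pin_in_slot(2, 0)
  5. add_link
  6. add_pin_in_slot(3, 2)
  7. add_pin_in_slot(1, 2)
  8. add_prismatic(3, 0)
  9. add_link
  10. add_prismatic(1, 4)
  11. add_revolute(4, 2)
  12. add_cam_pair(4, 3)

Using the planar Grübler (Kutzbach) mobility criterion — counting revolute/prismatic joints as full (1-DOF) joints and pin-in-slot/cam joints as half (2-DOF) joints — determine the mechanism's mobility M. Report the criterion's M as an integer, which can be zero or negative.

M = 0

L=1 J1=0 J2=0
add link → L=2 J1=0 J2=0
P@1,0 dof=1 J1 → L=2 J1=1 J2=0
add link → L=3 J1=1 J2=0
PS@2,0 dof=2 J2 → L=3 J1=1 J2=1
add link → L=4 J1=1 J2=1
PS@3,2 dof=2 J2 → L=4 J1=1 J2=2
PS@1,2 dof=2 J2 → L=4 J1=1 J2=3
P@3,0 dof=1 J1 → L=4 J1=2 J2=3
add link → L=5 J1=2 J2=3
P@1,4 dof=1 J1 → L=5 J1=3 J2=3
R@4,2 dof=1 J1 → L=5 J1=4 J2=3
C@4,3 dof=2 J2 → L=5 J1=4 J2=4
M=3(L−1)−2J1−J2=3·4−2·4−4=0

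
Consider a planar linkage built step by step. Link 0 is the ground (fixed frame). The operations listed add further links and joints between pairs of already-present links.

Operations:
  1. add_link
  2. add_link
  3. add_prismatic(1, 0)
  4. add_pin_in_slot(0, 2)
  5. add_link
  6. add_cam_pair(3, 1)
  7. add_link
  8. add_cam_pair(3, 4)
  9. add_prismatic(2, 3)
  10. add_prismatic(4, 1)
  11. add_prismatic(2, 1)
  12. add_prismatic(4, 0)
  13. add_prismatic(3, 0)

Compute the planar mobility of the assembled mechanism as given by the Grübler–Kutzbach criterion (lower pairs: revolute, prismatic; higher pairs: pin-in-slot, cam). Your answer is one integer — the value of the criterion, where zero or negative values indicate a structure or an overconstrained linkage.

M = -3

link 0 = ground. State L|J1|J2 = 1|0|0
+link1  2|0|0
+link2  3|0|0
P(1,0) f=1→J1  3|1|0
PS(0,2) f=2→J2  3|1|1
+link3  4|1|1
C(3,1) f=2→J2  4|1|2
+link4  5|1|2
C(3,4) f=2→J2  5|1|3
P(2,3) f=1→J1  5|2|3
P(4,1) f=1→J1  5|3|3
P(2,1) f=1→J1  5|4|3
P(4,0) f=1→J1  5|5|3
P(3,0) f=1→J1  5|6|3
M = 3(5−1)−2·6−3 = 12−12−3 = -3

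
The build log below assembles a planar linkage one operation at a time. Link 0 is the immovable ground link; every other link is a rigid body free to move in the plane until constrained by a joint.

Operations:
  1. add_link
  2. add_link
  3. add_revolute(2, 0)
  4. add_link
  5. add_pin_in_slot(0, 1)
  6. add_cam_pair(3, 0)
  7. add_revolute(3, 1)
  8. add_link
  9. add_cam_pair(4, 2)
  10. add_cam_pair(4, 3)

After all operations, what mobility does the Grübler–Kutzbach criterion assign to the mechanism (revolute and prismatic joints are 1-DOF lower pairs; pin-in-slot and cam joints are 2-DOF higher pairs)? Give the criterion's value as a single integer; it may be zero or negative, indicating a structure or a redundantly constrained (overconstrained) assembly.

[1;0;0] (link 0 is ground)
L+ [2;0;0]
L+ [3;0;0]
R(2,0)∈J1 [3;1;0]
L+ [4;1;0]
PS(0,1)∈J2 [4;1;1]
C(3,0)∈J2 [4;1;2]
R(3,1)∈J1 [4;2;2]
L+ [5;2;2]
C(4,2)∈J2 [5;2;3]
C(4,3)∈J2 [5;2;4]
mobility = 12 − 4 − 4 = 4

M = 4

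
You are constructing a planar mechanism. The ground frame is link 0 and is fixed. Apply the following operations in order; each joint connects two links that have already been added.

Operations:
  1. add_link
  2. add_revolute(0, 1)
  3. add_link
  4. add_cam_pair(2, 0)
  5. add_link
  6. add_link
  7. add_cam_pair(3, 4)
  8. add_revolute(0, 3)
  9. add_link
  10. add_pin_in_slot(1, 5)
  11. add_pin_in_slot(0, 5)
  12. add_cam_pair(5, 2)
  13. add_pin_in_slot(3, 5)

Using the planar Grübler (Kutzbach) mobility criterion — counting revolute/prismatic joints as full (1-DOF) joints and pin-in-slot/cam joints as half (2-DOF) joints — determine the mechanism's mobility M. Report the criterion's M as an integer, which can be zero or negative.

L=1 J1=0 J2=0
add link → L=2 J1=0 J2=0
R@0,1 dof=1 J1 → L=2 J1=1 J2=0
add link → L=3 J1=1 J2=0
C@2,0 dof=2 J2 → L=3 J1=1 J2=1
add link → L=4 J1=1 J2=1
add link → L=5 J1=1 J2=1
C@3,4 dof=2 J2 → L=5 J1=1 J2=2
R@0,3 dof=1 J1 → L=5 J1=2 J2=2
add link → L=6 J1=2 J2=2
PS@1,5 dof=2 J2 → L=6 J1=2 J2=3
PS@0,5 dof=2 J2 → L=6 J1=2 J2=4
C@5,2 dof=2 J2 → L=6 J1=2 J2=5
PS@3,5 dof=2 J2 → L=6 J1=2 J2=6
M=3(L−1)−2J1−J2=3·5−2·2−6=5

M = 5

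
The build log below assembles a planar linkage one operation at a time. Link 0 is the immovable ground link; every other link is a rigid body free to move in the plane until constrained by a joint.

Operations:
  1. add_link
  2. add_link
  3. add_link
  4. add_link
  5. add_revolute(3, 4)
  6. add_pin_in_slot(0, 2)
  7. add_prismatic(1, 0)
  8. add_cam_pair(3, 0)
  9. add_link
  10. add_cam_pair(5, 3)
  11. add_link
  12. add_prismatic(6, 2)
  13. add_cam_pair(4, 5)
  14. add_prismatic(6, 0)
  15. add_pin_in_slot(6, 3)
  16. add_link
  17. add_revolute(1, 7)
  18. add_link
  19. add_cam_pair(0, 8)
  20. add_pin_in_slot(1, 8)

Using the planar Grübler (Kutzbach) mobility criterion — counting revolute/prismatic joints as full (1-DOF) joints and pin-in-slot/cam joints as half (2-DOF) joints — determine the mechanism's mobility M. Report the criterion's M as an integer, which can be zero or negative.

M = 7

link 0 = ground. State L|J1|J2 = 1|0|0
+link1  2|0|0
+link2  3|0|0
+link3  4|0|0
+link4  5|0|0
R(3,4) f=1→J1  5|1|0
PS(0,2) f=2→J2  5|1|1
P(1,0) f=1→J1  5|2|1
C(3,0) f=2→J2  5|2|2
+link5  6|2|2
C(5,3) f=2→J2  6|2|3
+link6  7|2|3
P(6,2) f=1→J1  7|3|3
C(4,5) f=2→J2  7|3|4
P(6,0) f=1→J1  7|4|4
PS(6,3) f=2→J2  7|4|5
+link7  8|4|5
R(1,7) f=1→J1  8|5|5
+link8  9|5|5
C(0,8) f=2→J2  9|5|6
PS(1,8) f=2→J2  9|5|7
M = 3(9−1)−2·5−7 = 24−10−7 = 7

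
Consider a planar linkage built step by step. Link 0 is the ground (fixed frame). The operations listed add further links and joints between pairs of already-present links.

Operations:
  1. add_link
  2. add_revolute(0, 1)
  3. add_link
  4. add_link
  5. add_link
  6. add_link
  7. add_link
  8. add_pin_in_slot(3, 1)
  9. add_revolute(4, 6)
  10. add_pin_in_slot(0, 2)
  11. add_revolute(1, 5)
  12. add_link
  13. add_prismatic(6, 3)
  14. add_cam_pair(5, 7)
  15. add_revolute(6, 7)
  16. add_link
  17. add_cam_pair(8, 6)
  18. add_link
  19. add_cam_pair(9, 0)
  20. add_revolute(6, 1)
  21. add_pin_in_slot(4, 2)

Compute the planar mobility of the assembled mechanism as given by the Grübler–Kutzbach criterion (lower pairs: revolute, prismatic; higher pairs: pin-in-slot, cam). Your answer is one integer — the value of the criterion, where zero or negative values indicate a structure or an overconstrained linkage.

M = 9

ground; <1,0,0>
#1 <2,0,0>
R:0↔1 J1 <2,1,0>
#2 <3,1,0>
#3 <4,1,0>
#4 <5,1,0>
#5 <6,1,0>
#6 <7,1,0>
PS:3↔1 J2 <7,1,1>
R:4↔6 J1 <7,2,1>
PS:0↔2 J2 <7,2,2>
R:1↔5 J1 <7,3,2>
#7 <8,3,2>
P:6↔3 J1 <8,4,2>
C:5↔7 J2 <8,4,3>
R:6↔7 J1 <8,5,3>
#8 <9,5,3>
C:8↔6 J2 <9,5,4>
#9 <10,5,4>
C:9↔0 J2 <10,5,5>
R:6↔1 J1 <10,6,5>
PS:4↔2 J2 <10,6,6>
3×9 − 2×6 − 1×6 = 9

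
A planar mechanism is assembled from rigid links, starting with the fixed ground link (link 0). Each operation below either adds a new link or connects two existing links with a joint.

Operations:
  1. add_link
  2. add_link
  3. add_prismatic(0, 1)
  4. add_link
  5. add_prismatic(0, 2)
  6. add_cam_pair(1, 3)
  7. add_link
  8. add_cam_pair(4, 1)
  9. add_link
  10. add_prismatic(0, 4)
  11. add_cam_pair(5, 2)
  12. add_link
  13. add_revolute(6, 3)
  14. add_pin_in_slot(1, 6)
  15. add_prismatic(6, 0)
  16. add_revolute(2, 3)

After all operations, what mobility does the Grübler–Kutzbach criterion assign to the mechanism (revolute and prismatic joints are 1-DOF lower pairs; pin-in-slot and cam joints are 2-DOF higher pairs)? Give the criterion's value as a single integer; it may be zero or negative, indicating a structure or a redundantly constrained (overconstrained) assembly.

(L,J1,J2)=(1,0,0); link0 fixed
link1: (2,0,0)
link2: (3,0,0)
P 0-1 [J1]: (3,1,0)
link3: (4,1,0)
P 0-2 [J1]: (4,2,0)
C 1-3 [J2]: (4,2,1)
link4: (5,2,1)
C 4-1 [J2]: (5,2,2)
link5: (6,2,2)
P 0-4 [J1]: (6,3,2)
C 5-2 [J2]: (6,3,3)
link6: (7,3,3)
R 6-3 [J1]: (7,4,3)
PS 1-6 [J2]: (7,4,4)
P 6-0 [J1]: (7,5,4)
R 2-3 [J1]: (7,6,4)
Grübler: 3·6 − 2·6 − 4 = 2

M = 2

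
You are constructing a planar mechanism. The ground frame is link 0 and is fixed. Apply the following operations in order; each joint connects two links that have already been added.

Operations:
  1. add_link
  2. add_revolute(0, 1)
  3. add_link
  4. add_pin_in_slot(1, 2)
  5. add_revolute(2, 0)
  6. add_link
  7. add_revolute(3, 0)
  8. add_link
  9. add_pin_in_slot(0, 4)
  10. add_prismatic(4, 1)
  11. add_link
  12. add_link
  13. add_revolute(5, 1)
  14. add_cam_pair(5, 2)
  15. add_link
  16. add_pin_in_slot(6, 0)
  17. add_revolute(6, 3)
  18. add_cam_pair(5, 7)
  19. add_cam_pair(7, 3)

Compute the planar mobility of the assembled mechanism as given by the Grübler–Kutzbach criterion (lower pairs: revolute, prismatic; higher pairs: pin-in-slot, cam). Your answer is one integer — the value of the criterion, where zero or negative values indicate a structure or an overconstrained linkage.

L=1 J1=0 J2=0
add link → L=2 J1=0 J2=0
R@0,1 dof=1 J1 → L=2 J1=1 J2=0
add link → L=3 J1=1 J2=0
PS@1,2 dof=2 J2 → L=3 J1=1 J2=1
R@2,0 dof=1 J1 → L=3 J1=2 J2=1
add link → L=4 J1=2 J2=1
R@3,0 dof=1 J1 → L=4 J1=3 J2=1
add link → L=5 J1=3 J2=1
PS@0,4 dof=2 J2 → L=5 J1=3 J2=2
P@4,1 dof=1 J1 → L=5 J1=4 J2=2
add link → L=6 J1=4 J2=2
add link → L=7 J1=4 J2=2
R@5,1 dof=1 J1 → L=7 J1=5 J2=2
C@5,2 dof=2 J2 → L=7 J1=5 J2=3
add link → L=8 J1=5 J2=3
PS@6,0 dof=2 J2 → L=8 J1=5 J2=4
R@6,3 dof=1 J1 → L=8 J1=6 J2=4
C@5,7 dof=2 J2 → L=8 J1=6 J2=5
C@7,3 dof=2 J2 → L=8 J1=6 J2=6
M=3(L−1)−2J1−J2=3·7−2·6−6=3

M = 3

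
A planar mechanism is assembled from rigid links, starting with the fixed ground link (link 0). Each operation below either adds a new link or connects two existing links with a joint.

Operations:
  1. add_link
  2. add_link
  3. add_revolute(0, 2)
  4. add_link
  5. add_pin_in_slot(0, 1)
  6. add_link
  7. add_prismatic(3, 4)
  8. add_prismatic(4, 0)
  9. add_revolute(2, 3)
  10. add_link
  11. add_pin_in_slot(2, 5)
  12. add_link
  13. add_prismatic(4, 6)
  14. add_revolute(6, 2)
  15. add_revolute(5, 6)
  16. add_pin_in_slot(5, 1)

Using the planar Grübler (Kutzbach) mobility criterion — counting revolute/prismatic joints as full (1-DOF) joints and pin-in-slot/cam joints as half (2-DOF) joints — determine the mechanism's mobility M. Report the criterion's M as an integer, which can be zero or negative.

M = 1

[1;0;0] (link 0 is ground)
L+ [2;0;0]
L+ [3;0;0]
R(0,2)∈J1 [3;1;0]
L+ [4;1;0]
PS(0,1)∈J2 [4;1;1]
L+ [5;1;1]
P(3,4)∈J1 [5;2;1]
P(4,0)∈J1 [5;3;1]
R(2,3)∈J1 [5;4;1]
L+ [6;4;1]
PS(2,5)∈J2 [6;4;2]
L+ [7;4;2]
P(4,6)∈J1 [7;5;2]
R(6,2)∈J1 [7;6;2]
R(5,6)∈J1 [7;7;2]
PS(5,1)∈J2 [7;7;3]
mobility = 18 − 14 − 3 = 1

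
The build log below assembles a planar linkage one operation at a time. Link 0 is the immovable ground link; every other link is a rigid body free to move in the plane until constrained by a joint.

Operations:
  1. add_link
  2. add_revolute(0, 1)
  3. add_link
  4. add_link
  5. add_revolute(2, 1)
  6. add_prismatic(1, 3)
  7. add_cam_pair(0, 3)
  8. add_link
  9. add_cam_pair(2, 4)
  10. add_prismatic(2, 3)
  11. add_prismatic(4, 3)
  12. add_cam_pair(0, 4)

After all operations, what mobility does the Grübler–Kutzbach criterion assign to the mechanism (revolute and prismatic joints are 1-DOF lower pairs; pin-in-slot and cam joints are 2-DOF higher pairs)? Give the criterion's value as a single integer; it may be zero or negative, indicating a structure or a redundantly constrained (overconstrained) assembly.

[1;0;0] (link 0 is ground)
L+ [2;0;0]
R(0,1)∈J1 [2;1;0]
L+ [3;1;0]
L+ [4;1;0]
R(2,1)∈J1 [4;2;0]
P(1,3)∈J1 [4;3;0]
C(0,3)∈J2 [4;3;1]
L+ [5;3;1]
C(2,4)∈J2 [5;3;2]
P(2,3)∈J1 [5;4;2]
P(4,3)∈J1 [5;5;2]
C(0,4)∈J2 [5;5;3]
mobility = 12 − 10 − 3 = -1

M = -1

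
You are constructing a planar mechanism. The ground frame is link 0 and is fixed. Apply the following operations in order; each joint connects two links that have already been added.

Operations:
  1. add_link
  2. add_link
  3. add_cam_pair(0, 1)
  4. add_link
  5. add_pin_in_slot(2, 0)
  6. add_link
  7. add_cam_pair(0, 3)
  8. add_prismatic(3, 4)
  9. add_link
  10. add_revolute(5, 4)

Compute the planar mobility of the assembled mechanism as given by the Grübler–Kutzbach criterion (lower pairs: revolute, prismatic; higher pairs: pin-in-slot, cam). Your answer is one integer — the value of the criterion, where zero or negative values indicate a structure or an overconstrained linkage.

M = 8

[1;0;0] (link 0 is ground)
L+ [2;0;0]
L+ [3;0;0]
C(0,1)∈J2 [3;0;1]
L+ [4;0;1]
PS(2,0)∈J2 [4;0;2]
L+ [5;0;2]
C(0,3)∈J2 [5;0;3]
P(3,4)∈J1 [5;1;3]
L+ [6;1;3]
R(5,4)∈J1 [6;2;3]
mobility = 15 − 4 − 3 = 8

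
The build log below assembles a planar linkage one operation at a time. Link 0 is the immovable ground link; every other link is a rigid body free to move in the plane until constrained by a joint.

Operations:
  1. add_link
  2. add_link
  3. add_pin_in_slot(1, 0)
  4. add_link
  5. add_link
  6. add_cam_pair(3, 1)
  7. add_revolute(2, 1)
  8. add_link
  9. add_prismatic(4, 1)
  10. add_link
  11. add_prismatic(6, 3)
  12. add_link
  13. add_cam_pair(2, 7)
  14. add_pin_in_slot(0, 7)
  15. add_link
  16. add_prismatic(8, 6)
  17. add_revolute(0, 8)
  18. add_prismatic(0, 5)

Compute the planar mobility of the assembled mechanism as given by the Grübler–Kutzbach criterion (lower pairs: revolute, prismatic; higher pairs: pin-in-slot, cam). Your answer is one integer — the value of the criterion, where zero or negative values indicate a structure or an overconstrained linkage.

M = 8

link 0 = ground. State L|J1|J2 = 1|0|0
+link1  2|0|0
+link2  3|0|0
PS(1,0) f=2→J2  3|0|1
+link3  4|0|1
+link4  5|0|1
C(3,1) f=2→J2  5|0|2
R(2,1) f=1→J1  5|1|2
+link5  6|1|2
P(4,1) f=1→J1  6|2|2
+link6  7|2|2
P(6,3) f=1→J1  7|3|2
+link7  8|3|2
C(2,7) f=2→J2  8|3|3
PS(0,7) f=2→J2  8|3|4
+link8  9|3|4
P(8,6) f=1→J1  9|4|4
R(0,8) f=1→J1  9|5|4
P(0,5) f=1→J1  9|6|4
M = 3(9−1)−2·6−4 = 24−12−4 = 8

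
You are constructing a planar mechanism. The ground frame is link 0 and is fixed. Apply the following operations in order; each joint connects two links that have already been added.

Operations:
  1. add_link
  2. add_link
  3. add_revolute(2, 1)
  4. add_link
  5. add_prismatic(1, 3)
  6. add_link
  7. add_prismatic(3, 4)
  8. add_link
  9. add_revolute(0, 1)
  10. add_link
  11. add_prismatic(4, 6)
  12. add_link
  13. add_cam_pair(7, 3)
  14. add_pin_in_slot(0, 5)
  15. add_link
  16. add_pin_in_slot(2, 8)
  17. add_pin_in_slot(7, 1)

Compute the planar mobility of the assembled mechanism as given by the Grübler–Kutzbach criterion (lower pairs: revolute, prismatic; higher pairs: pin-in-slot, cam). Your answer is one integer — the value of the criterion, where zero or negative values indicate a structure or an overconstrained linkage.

M = 10

(L,J1,J2)=(1,0,0); link0 fixed
link1: (2,0,0)
link2: (3,0,0)
R 2-1 [J1]: (3,1,0)
link3: (4,1,0)
P 1-3 [J1]: (4,2,0)
link4: (5,2,0)
P 3-4 [J1]: (5,3,0)
link5: (6,3,0)
R 0-1 [J1]: (6,4,0)
link6: (7,4,0)
P 4-6 [J1]: (7,5,0)
link7: (8,5,0)
C 7-3 [J2]: (8,5,1)
PS 0-5 [J2]: (8,5,2)
link8: (9,5,2)
PS 2-8 [J2]: (9,5,3)
PS 7-1 [J2]: (9,5,4)
Grübler: 3·8 − 2·5 − 4 = 10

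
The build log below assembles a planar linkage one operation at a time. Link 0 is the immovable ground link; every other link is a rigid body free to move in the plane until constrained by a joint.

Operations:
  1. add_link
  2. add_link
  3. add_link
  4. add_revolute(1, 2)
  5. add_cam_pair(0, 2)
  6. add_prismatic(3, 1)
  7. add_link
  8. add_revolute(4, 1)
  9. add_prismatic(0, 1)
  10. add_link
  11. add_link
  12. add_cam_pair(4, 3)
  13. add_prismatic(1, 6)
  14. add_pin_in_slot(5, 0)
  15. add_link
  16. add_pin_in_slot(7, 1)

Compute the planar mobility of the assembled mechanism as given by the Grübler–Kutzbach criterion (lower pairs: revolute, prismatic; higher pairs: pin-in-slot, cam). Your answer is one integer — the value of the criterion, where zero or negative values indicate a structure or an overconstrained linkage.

L=1 J1=0 J2=0
add link → L=2 J1=0 J2=0
add link → L=3 J1=0 J2=0
add link → L=4 J1=0 J2=0
R@1,2 dof=1 J1 → L=4 J1=1 J2=0
C@0,2 dof=2 J2 → L=4 J1=1 J2=1
P@3,1 dof=1 J1 → L=4 J1=2 J2=1
add link → L=5 J1=2 J2=1
R@4,1 dof=1 J1 → L=5 J1=3 J2=1
P@0,1 dof=1 J1 → L=5 J1=4 J2=1
add link → L=6 J1=4 J2=1
add link → L=7 J1=4 J2=1
C@4,3 dof=2 J2 → L=7 J1=4 J2=2
P@1,6 dof=1 J1 → L=7 J1=5 J2=2
PS@5,0 dof=2 J2 → L=7 J1=5 J2=3
add link → L=8 J1=5 J2=3
PS@7,1 dof=2 J2 → L=8 J1=5 J2=4
M=3(L−1)−2J1−J2=3·7−2·5−4=7

M = 7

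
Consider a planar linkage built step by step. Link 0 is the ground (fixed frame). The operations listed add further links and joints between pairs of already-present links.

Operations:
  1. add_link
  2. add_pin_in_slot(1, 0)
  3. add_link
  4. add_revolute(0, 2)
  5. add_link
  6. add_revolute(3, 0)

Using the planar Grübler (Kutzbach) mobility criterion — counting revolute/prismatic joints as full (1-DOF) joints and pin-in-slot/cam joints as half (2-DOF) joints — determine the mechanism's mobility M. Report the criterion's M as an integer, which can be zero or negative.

M = 4

link 0 = ground. State L|J1|J2 = 1|0|0
+link1  2|0|0
PS(1,0) f=2→J2  2|0|1
+link2  3|0|1
R(0,2) f=1→J1  3|1|1
+link3  4|1|1
R(3,0) f=1→J1  4|2|1
M = 3(4−1)−2·2−1 = 9−4−1 = 4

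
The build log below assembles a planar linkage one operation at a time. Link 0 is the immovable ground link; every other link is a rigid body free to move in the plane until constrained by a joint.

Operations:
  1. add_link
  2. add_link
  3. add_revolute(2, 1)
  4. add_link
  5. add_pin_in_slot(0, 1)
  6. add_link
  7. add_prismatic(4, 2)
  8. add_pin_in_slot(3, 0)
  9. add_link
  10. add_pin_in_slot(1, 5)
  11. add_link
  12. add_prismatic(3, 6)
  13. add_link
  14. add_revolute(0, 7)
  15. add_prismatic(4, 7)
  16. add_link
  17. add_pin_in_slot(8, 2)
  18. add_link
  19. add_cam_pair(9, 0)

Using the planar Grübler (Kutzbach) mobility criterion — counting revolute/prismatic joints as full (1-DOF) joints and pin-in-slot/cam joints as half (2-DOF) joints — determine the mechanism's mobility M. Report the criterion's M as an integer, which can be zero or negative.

link 0 = ground. State L|J1|J2 = 1|0|0
+link1  2|0|0
+link2  3|0|0
R(2,1) f=1→J1  3|1|0
+link3  4|1|0
PS(0,1) f=2→J2  4|1|1
+link4  5|1|1
P(4,2) f=1→J1  5|2|1
PS(3,0) f=2→J2  5|2|2
+link5  6|2|2
PS(1,5) f=2→J2  6|2|3
+link6  7|2|3
P(3,6) f=1→J1  7|3|3
+link7  8|3|3
R(0,7) f=1→J1  8|4|3
P(4,7) f=1→J1  8|5|3
+link8  9|5|3
PS(8,2) f=2→J2  9|5|4
+link9  10|5|4
C(9,0) f=2→J2  10|5|5
M = 3(10−1)−2·5−5 = 27−10−5 = 12

M = 12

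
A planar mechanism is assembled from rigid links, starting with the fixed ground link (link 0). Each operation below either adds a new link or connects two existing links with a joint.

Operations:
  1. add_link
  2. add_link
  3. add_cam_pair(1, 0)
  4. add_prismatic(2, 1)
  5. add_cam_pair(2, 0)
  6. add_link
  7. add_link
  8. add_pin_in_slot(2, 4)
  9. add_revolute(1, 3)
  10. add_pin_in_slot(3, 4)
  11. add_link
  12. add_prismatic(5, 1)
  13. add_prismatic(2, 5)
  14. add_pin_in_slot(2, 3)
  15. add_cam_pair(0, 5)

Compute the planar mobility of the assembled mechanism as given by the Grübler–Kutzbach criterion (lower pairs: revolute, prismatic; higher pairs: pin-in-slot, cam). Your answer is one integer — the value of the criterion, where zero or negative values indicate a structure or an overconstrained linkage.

(L,J1,J2)=(1,0,0); link0 fixed
link1: (2,0,0)
link2: (3,0,0)
C 1-0 [J2]: (3,0,1)
P 2-1 [J1]: (3,1,1)
C 2-0 [J2]: (3,1,2)
link3: (4,1,2)
link4: (5,1,2)
PS 2-4 [J2]: (5,1,3)
R 1-3 [J1]: (5,2,3)
PS 3-4 [J2]: (5,2,4)
link5: (6,2,4)
P 5-1 [J1]: (6,3,4)
P 2-5 [J1]: (6,4,4)
PS 2-3 [J2]: (6,4,5)
C 0-5 [J2]: (6,4,6)
Grübler: 3·5 − 2·4 − 6 = 1

M = 1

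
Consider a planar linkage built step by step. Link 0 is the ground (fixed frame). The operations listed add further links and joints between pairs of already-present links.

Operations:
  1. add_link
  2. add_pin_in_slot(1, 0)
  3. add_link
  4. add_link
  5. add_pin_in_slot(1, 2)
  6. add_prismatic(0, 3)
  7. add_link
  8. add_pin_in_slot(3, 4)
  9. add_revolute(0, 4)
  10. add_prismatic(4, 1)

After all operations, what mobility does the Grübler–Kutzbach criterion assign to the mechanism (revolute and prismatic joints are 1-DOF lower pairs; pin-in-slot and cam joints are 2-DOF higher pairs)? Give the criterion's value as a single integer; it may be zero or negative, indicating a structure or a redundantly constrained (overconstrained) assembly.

M = 3

link 0 = ground. State L|J1|J2 = 1|0|0
+link1  2|0|0
PS(1,0) f=2→J2  2|0|1
+link2  3|0|1
+link3  4|0|1
PS(1,2) f=2→J2  4|0|2
P(0,3) f=1→J1  4|1|2
+link4  5|1|2
PS(3,4) f=2→J2  5|1|3
R(0,4) f=1→J1  5|2|3
P(4,1) f=1→J1  5|3|3
M = 3(5−1)−2·3−3 = 12−6−3 = 3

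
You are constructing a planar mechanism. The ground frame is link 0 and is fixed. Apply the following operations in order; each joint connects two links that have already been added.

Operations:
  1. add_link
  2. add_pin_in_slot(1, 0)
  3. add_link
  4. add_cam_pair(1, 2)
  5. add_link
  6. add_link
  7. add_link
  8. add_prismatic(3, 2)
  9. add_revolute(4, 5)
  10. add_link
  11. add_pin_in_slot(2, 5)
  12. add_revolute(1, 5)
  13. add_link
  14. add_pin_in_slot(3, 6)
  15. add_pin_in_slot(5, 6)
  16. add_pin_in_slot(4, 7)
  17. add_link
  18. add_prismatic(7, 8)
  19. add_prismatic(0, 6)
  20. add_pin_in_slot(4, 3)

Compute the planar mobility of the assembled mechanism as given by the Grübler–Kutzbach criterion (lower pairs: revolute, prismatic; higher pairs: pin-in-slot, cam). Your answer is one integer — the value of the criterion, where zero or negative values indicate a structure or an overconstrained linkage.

(L,J1,J2)=(1,0,0); link0 fixed
link1: (2,0,0)
PS 1-0 [J2]: (2,0,1)
link2: (3,0,1)
C 1-2 [J2]: (3,0,2)
link3: (4,0,2)
link4: (5,0,2)
link5: (6,0,2)
P 3-2 [J1]: (6,1,2)
R 4-5 [J1]: (6,2,2)
link6: (7,2,2)
PS 2-5 [J2]: (7,2,3)
R 1-5 [J1]: (7,3,3)
link7: (8,3,3)
PS 3-6 [J2]: (8,3,4)
PS 5-6 [J2]: (8,3,5)
PS 4-7 [J2]: (8,3,6)
link8: (9,3,6)
P 7-8 [J1]: (9,4,6)
P 0-6 [J1]: (9,5,6)
PS 4-3 [J2]: (9,5,7)
Grübler: 3·8 − 2·5 − 7 = 7

M = 7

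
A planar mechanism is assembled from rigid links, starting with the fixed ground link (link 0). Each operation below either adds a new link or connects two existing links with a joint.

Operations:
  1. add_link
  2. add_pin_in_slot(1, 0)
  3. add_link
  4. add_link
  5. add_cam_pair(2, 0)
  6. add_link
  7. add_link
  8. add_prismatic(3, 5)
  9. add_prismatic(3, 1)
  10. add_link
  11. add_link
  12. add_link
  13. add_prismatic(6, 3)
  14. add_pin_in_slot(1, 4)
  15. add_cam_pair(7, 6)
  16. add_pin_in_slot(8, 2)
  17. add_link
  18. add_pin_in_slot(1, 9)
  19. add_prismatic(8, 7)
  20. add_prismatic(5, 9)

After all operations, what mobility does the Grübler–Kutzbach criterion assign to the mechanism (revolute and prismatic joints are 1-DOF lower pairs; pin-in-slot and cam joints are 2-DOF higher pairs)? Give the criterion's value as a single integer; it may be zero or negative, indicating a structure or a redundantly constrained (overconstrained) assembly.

link 0 = ground. State L|J1|J2 = 1|0|0
+link1  2|0|0
PS(1,0) f=2→J2  2|0|1
+link2  3|0|1
+link3  4|0|1
C(2,0) f=2→J2  4|0|2
+link4  5|0|2
+link5  6|0|2
P(3,5) f=1→J1  6|1|2
P(3,1) f=1→J1  6|2|2
+link6  7|2|2
+link7  8|2|2
+link8  9|2|2
P(6,3) f=1→J1  9|3|2
PS(1,4) f=2→J2  9|3|3
C(7,6) f=2→J2  9|3|4
PS(8,2) f=2→J2  9|3|5
+link9  10|3|5
PS(1,9) f=2→J2  10|3|6
P(8,7) f=1→J1  10|4|6
P(5,9) f=1→J1  10|5|6
M = 3(10−1)−2·5−6 = 27−10−6 = 11

M = 11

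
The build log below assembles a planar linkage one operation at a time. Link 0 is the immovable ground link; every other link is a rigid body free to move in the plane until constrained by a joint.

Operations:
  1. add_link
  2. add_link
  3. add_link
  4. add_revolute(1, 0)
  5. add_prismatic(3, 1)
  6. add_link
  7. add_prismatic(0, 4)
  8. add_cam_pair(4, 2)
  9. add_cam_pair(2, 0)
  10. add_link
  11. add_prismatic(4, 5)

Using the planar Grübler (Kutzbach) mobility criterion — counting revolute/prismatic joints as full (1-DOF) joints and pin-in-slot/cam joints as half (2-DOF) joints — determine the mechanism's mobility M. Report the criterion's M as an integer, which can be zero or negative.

M = 5

(L,J1,J2)=(1,0,0); link0 fixed
link1: (2,0,0)
link2: (3,0,0)
link3: (4,0,0)
R 1-0 [J1]: (4,1,0)
P 3-1 [J1]: (4,2,0)
link4: (5,2,0)
P 0-4 [J1]: (5,3,0)
C 4-2 [J2]: (5,3,1)
C 2-0 [J2]: (5,3,2)
link5: (6,3,2)
P 4-5 [J1]: (6,4,2)
Grübler: 3·5 − 2·4 − 2 = 5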